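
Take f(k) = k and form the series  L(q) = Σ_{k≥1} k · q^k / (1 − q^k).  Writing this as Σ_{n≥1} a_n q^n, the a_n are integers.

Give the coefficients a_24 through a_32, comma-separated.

60, 31, 42, 40, 56, 30, 72, 32, 63

n=24: 1·24 2·12 3·8 4·6 6·4 8·3 12·2 24·1  f→[1+2+3+4+6+8+12+24]=60
d|25:{25,5,1}  Σf=25+5+1=31
d|26:{26,13,2,1}  Σf=26+13+2+1=42
d|27:{27,9,3,1}  Σf=27+9+3+1=40
d|28:{1,2,4,7,14,28}  Σf=1+2+4+7+14+28=56
[q^29] f(29)=29,f(1)=1 ⇒ 30
q^30  k|30↦f(k): 1:1 2:2 3:3 5:5 6:6 10:10 15:15 30:30  a_30=72
q^31  k|31↦f(k): 31:31 1:1  a_31=32
q^32  k|32↦f(k): 32:32 16:16 8:8 4:4 2:2 1:1  a_32=63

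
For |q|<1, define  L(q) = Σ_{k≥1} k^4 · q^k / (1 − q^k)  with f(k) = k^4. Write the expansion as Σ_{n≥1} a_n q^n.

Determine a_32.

n=32: 1·32 2·16 4·8 8·4 16·2 32·1  f→[1+16+256+4096+65536+1048576]=1118481

a_32 = 1118481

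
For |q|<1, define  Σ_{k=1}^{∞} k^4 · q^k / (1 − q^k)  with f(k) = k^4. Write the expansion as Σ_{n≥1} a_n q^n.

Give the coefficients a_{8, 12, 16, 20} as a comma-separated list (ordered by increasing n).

4369, 22386, 69905, 170898

q^8  k|8↦f(k): 1:1 2:16 4:256 8:4096  a_8=4369
d|12:{12,6,4,3,2,1}  Σf=20736+1296+256+81+16+1=22386
q^16  k|16↦f(k): 16:65536 8:4096 4:256 2:16 1:1  a_16=69905
n=20: 20·1 10·2 5·4 4·5 2·10 1·20  f→[160000+10000+625+256+16+1]=170898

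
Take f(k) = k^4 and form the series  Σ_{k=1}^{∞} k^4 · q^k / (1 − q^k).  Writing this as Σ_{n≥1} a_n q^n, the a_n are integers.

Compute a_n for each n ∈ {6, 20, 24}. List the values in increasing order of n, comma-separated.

1394, 170898, 358258

n=6: 1·6 2·3 3·2 6·1  f→[1+16+81+1296]=1394
q^20  k|20↦f(k): 1:1 2:16 4:256 5:625 10:10000 20:160000  a_20=170898
[q^24] f(24)=331776,f(12)=20736,f(8)=4096,f(6)=1296,f(4)=256,f(3)=81,f(2)=16,f(1)=1 ⇒ 358258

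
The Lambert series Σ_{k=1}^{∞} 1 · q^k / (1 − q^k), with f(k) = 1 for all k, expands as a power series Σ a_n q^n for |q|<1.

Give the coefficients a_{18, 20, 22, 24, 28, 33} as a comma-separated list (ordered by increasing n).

n=18: 1·18 2·9 3·6 6·3 9·2 18·1  f→[1+1+1+1+1+1]=6
q^20  k|20↦f(k): 20:1 10:1 5:1 4:1 2:1 1:1  a_20=6
d|22:{22,11,2,1}  Σf=1+1+1+1=4
[q^24] f(24)=1,f(12)=1,f(8)=1,f(6)=1,f(4)=1,f(3)=1,f(2)=1,f(1)=1 ⇒ 8
q^28  k|28↦f(k): 1:1 2:1 4:1 7:1 14:1 28:1  a_28=6
d|33:{33,11,3,1}  Σf=1+1+1+1=4

6, 6, 4, 8, 6, 4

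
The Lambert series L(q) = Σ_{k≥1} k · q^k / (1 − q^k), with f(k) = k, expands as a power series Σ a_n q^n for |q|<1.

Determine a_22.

n=22: 1·22 2·11 11·2 22·1  f→[1+2+11+22]=36

a_22 = 36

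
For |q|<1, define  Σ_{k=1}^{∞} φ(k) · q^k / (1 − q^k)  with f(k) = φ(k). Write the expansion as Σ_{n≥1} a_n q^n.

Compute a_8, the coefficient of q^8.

d|8:{8,4,2,1}  Σφ=4+2+1+1=8

a_8 = 8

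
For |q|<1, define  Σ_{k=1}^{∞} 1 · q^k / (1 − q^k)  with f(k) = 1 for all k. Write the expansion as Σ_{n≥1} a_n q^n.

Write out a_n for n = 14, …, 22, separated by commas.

d|14:{14,7,2,1}  Σf=1+1+1+1=4
d|15:{1,3,5,15}  Σf=1+1+1+1=4
q^16  k|16↦f(k): 16:1 8:1 4:1 2:1 1:1  a_16=5
q^17  k|17↦f(k): 1:1 17:1  a_17=2
n=18: 1·18 2·9 3·6 6·3 9·2 18·1  f→[1+1+1+1+1+1]=6
[q^19] f(1)=1,f(19)=1 ⇒ 2
n=20: 20·1 10·2 5·4 4·5 2·10 1·20  f→[1+1+1+1+1+1]=6
n=21: 21·1 7·3 3·7 1·21  f→[1+1+1+1]=4
n=22: 22·1 11·2 2·11 1·22  f→[1+1+1+1]=4

4, 4, 5, 2, 6, 2, 6, 4, 4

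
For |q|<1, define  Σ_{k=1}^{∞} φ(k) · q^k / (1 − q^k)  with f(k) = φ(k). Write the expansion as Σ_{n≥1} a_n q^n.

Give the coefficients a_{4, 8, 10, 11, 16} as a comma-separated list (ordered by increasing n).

n=4: 1·4 2·2 4·1  φ→[1+1+2]=4
q^8  k|8↦φ(k): 8:4 4:2 2:1 1:1  a_8=8
d|10:{1,2,5,10}  Σφ=1+1+4+4=10
[q^11] φ(1)=1,φ(11)=10 ⇒ 11
n=16: 1·16 2·8 4·4 8·2 16·1  φ→[1+1+2+4+8]=16

4, 8, 10, 11, 16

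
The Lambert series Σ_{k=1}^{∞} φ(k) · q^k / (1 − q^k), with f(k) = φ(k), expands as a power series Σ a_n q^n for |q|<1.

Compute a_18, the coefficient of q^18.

d|18:{1,2,3,6,9,18}  Σφ=1+1+2+2+6+6=18

a_18 = 18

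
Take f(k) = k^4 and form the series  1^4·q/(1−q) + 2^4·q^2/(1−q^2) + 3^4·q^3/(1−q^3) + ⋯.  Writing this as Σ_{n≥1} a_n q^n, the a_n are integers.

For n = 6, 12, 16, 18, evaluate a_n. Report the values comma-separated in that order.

1394, 22386, 69905, 112931

q^6  k|6↦f(k): 6:1296 3:81 2:16 1:1  a_6=1394
[q^12] f(1)=1,f(2)=16,f(3)=81,f(4)=256,f(6)=1296,f(12)=20736 ⇒ 22386
d|16:{1,2,4,8,16}  Σf=1+16+256+4096+65536=69905
d|18:{1,2,3,6,9,18}  Σf=1+16+81+1296+6561+104976=112931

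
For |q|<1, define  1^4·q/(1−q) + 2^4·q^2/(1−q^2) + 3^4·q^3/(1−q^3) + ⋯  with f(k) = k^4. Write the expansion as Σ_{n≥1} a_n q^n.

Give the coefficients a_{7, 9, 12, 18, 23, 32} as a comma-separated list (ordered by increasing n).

2402, 6643, 22386, 112931, 279842, 1118481

d|7:{1,7}  Σf=1+2401=2402
[q^9] f(9)=6561,f(3)=81,f(1)=1 ⇒ 6643
[q^12] f(12)=20736,f(6)=1296,f(4)=256,f(3)=81,f(2)=16,f(1)=1 ⇒ 22386
q^18  k|18↦f(k): 18:104976 9:6561 6:1296 3:81 2:16 1:1  a_18=112931
[q^23] f(1)=1,f(23)=279841 ⇒ 279842
[q^32] f(1)=1,f(2)=16,f(4)=256,f(8)=4096,f(16)=65536,f(32)=1048576 ⇒ 1118481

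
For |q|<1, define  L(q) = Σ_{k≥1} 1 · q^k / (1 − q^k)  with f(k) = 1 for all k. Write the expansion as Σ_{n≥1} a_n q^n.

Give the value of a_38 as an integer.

q^38  k|38↦f(k): 1:1 2:1 19:1 38:1  a_38=4

a_38 = 4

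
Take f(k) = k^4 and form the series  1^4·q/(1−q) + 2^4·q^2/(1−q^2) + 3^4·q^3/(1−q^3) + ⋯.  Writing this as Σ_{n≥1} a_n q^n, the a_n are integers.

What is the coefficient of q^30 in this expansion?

a_30 = 872644

d|30:{30,15,10,6,5,3,2,1}  Σf=810000+50625+10000+1296+625+81+16+1=872644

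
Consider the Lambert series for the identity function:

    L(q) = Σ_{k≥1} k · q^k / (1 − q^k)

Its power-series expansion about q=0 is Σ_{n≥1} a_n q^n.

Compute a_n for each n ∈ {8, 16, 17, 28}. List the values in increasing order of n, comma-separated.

n=8: 8·1 4·2 2·4 1·8  f→[8+4+2+1]=15
q^16  k|16↦f(k): 16:16 8:8 4:4 2:2 1:1  a_16=31
n=17: 17·1 1·17  f→[17+1]=18
q^28  k|28↦f(k): 28:28 14:14 7:7 4:4 2:2 1:1  a_28=56

15, 31, 18, 56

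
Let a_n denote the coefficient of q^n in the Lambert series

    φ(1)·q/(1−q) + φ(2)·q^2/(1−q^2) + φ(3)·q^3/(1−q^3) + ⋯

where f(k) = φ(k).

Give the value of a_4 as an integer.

[q^4] φ(4)=2,φ(2)=1,φ(1)=1 ⇒ 4

a_4 = 4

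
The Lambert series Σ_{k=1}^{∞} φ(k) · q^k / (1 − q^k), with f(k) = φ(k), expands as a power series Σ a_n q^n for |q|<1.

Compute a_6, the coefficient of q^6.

q^6  k|6↦φ(k): 1:1 2:1 3:2 6:2  a_6=6

a_6 = 6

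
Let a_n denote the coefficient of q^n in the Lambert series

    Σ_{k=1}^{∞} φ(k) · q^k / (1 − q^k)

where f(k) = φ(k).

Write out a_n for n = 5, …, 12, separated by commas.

d|5:{5,1}  Σφ=4+1=5
q^6  k|6↦φ(k): 6:2 3:2 2:1 1:1  a_6=6
d|7:{1,7}  Σφ=1+6=7
d|8:{8,4,2,1}  Σφ=4+2+1+1=8
d|9:{9,3,1}  Σφ=6+2+1=9
[q^10] φ(1)=1,φ(2)=1,φ(5)=4,φ(10)=4 ⇒ 10
n=11: 1·11 11·1  φ→[1+10]=11
n=12: 1·12 2·6 3·4 4·3 6·2 12·1  φ→[1+1+2+2+2+4]=12

5, 6, 7, 8, 9, 10, 11, 12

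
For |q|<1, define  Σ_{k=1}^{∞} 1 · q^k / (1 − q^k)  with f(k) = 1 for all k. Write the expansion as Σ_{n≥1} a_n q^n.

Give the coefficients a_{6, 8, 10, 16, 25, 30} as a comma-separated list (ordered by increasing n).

4, 4, 4, 5, 3, 8

d|6:{1,2,3,6}  Σf=1+1+1+1=4
d|8:{1,2,4,8}  Σf=1+1+1+1=4
[q^10] f(1)=1,f(2)=1,f(5)=1,f(10)=1 ⇒ 4
q^16  k|16↦f(k): 1:1 2:1 4:1 8:1 16:1  a_16=5
q^25  k|25↦f(k): 1:1 5:1 25:1  a_25=3
d|30:{1,2,3,5,6,10,15,30}  Σf=1+1+1+1+1+1+1+1=8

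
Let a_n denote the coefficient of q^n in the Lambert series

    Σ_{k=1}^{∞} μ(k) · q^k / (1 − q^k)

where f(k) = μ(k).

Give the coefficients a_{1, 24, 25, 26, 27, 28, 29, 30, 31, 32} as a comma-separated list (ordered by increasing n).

1, 0, 0, 0, 0, 0, 0, 0, 0, 0

d|1:{1}  Σμ=1=1
q^24  k|24↦μ(k): 1:1 2:-1 3:-1 4:0 6:1 8:0 12:0 24:0  a_24=0
q^25  k|25↦μ(k): 1:1 5:-1 25:0  a_25=0
d|26:{1,2,13,26}  Σμ=1+(-1)+(-1)+1=0
q^27  k|27↦μ(k): 27:0 9:0 3:-1 1:1  a_27=0
[q^28] μ(1)=1,μ(2)=-1,μ(4)=0,μ(7)=-1,μ(14)=1,μ(28)=0 ⇒ 0
[q^29] μ(29)=-1,μ(1)=1 ⇒ 0
q^30  k|30↦μ(k): 1:1 2:-1 3:-1 5:-1 6:1 10:1 15:1 30:-1  a_30=0
n=31: 1·31 31·1  μ→[1+(-1)]=0
d|32:{1,2,4,8,16,32}  Σμ=1+(-1)+0+0+0+0=0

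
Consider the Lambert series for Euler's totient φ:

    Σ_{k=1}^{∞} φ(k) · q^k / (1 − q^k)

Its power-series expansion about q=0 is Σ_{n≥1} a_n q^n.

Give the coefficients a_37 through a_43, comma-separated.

[q^37] φ(1)=1,φ(37)=36 ⇒ 37
q^38  k|38↦φ(k): 38:18 19:18 2:1 1:1  a_38=38
n=39: 1·39 3·13 13·3 39·1  φ→[1+2+12+24]=39
[q^40] φ(1)=1,φ(2)=1,φ(4)=2,φ(5)=4,φ(8)=4,φ(10)=4,φ(20)=8,φ(40)=16 ⇒ 40
q^41  k|41↦φ(k): 1:1 41:40  a_41=41
n=42: 1·42 2·21 3·14 6·7 7·6 14·3 21·2 42·1  φ→[1+1+2+2+6+6+12+12]=42
d|43:{1,43}  Σφ=1+42=43

37, 38, 39, 40, 41, 42, 43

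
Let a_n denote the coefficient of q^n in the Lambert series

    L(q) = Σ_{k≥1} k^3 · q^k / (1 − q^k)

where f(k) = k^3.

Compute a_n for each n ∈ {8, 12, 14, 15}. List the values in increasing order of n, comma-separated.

585, 2044, 3096, 3528

d|8:{1,2,4,8}  Σf=1+8+64+512=585
d|12:{1,2,3,4,6,12}  Σf=1+8+27+64+216+1728=2044
n=14: 1·14 2·7 7·2 14·1  f→[1+8+343+2744]=3096
[q^15] f(1)=1,f(3)=27,f(5)=125,f(15)=3375 ⇒ 3528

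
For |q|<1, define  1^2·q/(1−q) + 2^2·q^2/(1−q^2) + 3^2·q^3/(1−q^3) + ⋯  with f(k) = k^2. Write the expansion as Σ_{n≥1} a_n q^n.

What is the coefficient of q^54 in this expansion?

a_54 = 4100

n=54: 54·1 27·2 18·3 9·6 6·9 3·18 2·27 1·54  f→[2916+729+324+81+36+9+4+1]=4100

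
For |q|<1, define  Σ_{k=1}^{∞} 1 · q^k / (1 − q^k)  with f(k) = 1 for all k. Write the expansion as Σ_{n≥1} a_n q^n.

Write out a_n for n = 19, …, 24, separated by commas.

2, 6, 4, 4, 2, 8

[q^19] f(1)=1,f(19)=1 ⇒ 2
d|20:{1,2,4,5,10,20}  Σf=1+1+1+1+1+1=6
d|21:{21,7,3,1}  Σf=1+1+1+1=4
n=22: 22·1 11·2 2·11 1·22  f→[1+1+1+1]=4
q^23  k|23↦f(k): 23:1 1:1  a_23=2
[q^24] f(24)=1,f(12)=1,f(8)=1,f(6)=1,f(4)=1,f(3)=1,f(2)=1,f(1)=1 ⇒ 8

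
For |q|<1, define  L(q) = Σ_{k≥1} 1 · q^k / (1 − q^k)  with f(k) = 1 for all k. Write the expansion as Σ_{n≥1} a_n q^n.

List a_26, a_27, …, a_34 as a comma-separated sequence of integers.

4, 4, 6, 2, 8, 2, 6, 4, 4

q^26  k|26↦f(k): 26:1 13:1 2:1 1:1  a_26=4
n=27: 1·27 3·9 9·3 27·1  f→[1+1+1+1]=4
q^28  k|28↦f(k): 1:1 2:1 4:1 7:1 14:1 28:1  a_28=6
q^29  k|29↦f(k): 1:1 29:1  a_29=2
n=30: 30·1 15·2 10·3 6·5 5·6 3·10 2·15 1·30  f→[1+1+1+1+1+1+1+1]=8
n=31: 31·1 1·31  f→[1+1]=2
n=32: 1·32 2·16 4·8 8·4 16·2 32·1  f→[1+1+1+1+1+1]=6
[q^33] f(1)=1,f(3)=1,f(11)=1,f(33)=1 ⇒ 4
q^34  k|34↦f(k): 34:1 17:1 2:1 1:1  a_34=4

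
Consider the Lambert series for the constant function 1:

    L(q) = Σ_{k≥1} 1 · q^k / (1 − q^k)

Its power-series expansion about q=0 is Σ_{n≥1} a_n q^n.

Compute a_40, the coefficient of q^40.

q^40  k|40↦f(k): 1:1 2:1 4:1 5:1 8:1 10:1 20:1 40:1  a_40=8

a_40 = 8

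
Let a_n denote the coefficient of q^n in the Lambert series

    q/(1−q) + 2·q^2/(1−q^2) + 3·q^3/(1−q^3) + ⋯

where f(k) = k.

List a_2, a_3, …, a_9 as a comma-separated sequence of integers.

3, 4, 7, 6, 12, 8, 15, 13

q^2  k|2↦f(k): 2:2 1:1  a_2=3
n=3: 3·1 1·3  f→[3+1]=4
n=4: 4·1 2·2 1·4  f→[4+2+1]=7
q^5  k|5↦f(k): 5:5 1:1  a_5=6
n=6: 6·1 3·2 2·3 1·6  f→[6+3+2+1]=12
q^7  k|7↦f(k): 7:7 1:1  a_7=8
n=8: 8·1 4·2 2·4 1·8  f→[8+4+2+1]=15
d|9:{9,3,1}  Σf=9+3+1=13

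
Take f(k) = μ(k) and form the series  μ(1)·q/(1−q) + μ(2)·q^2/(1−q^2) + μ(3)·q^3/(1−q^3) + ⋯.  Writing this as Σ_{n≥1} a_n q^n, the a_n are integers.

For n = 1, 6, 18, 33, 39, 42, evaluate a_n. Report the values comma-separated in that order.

[q^1] μ(1)=1 ⇒ 1
d|6:{1,2,3,6}  Σμ=1+(-1)+(-1)+1=0
[q^18] μ(1)=1,μ(2)=-1,μ(3)=-1,μ(6)=1,μ(9)=0,μ(18)=0 ⇒ 0
n=33: 1·33 3·11 11·3 33·1  μ→[1+(-1)+(-1)+1]=0
[q^39] μ(39)=1,μ(13)=-1,μ(3)=-1,μ(1)=1 ⇒ 0
n=42: 1·42 2·21 3·14 6·7 7·6 14·3 21·2 42·1  μ→[1+(-1)+(-1)+1+(-1)+1+1+(-1)]=0

1, 0, 0, 0, 0, 0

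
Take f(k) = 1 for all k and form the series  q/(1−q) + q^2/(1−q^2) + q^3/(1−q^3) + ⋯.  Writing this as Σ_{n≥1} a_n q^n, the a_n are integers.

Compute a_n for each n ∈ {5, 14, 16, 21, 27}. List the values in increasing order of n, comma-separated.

q^5  k|5↦f(k): 1:1 5:1  a_5=2
d|14:{1,2,7,14}  Σf=1+1+1+1=4
d|16:{16,8,4,2,1}  Σf=1+1+1+1+1=5
q^21  k|21↦f(k): 21:1 7:1 3:1 1:1  a_21=4
n=27: 27·1 9·3 3·9 1·27  f→[1+1+1+1]=4

2, 4, 5, 4, 4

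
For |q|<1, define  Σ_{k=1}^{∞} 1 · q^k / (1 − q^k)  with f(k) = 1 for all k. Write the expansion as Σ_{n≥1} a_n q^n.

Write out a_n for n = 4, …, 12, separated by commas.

3, 2, 4, 2, 4, 3, 4, 2, 6

q^4  k|4↦f(k): 1:1 2:1 4:1  a_4=3
q^5  k|5↦f(k): 1:1 5:1  a_5=2
[q^6] f(6)=1,f(3)=1,f(2)=1,f(1)=1 ⇒ 4
q^7  k|7↦f(k): 7:1 1:1  a_7=2
n=8: 1·8 2·4 4·2 8·1  f→[1+1+1+1]=4
[q^9] f(1)=1,f(3)=1,f(9)=1 ⇒ 3
q^10  k|10↦f(k): 1:1 2:1 5:1 10:1  a_10=4
n=11: 11·1 1·11  f→[1+1]=2
d|12:{12,6,4,3,2,1}  Σf=1+1+1+1+1+1=6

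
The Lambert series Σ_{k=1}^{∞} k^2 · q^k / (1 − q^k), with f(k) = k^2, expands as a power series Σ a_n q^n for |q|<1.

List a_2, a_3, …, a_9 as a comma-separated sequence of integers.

5, 10, 21, 26, 50, 50, 85, 91

[q^2] f(2)=4,f(1)=1 ⇒ 5
[q^3] f(1)=1,f(3)=9 ⇒ 10
q^4  k|4↦f(k): 1:1 2:4 4:16  a_4=21
q^5  k|5↦f(k): 1:1 5:25  a_5=26
q^6  k|6↦f(k): 6:36 3:9 2:4 1:1  a_6=50
d|7:{7,1}  Σf=49+1=50
n=8: 8·1 4·2 2·4 1·8  f→[64+16+4+1]=85
[q^9] f(1)=1,f(3)=9,f(9)=81 ⇒ 91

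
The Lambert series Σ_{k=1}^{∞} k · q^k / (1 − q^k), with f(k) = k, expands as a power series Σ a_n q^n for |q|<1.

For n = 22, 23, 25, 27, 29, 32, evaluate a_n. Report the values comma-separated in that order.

n=22: 22·1 11·2 2·11 1·22  f→[22+11+2+1]=36
d|23:{1,23}  Σf=1+23=24
d|25:{1,5,25}  Σf=1+5+25=31
[q^27] f(1)=1,f(3)=3,f(9)=9,f(27)=27 ⇒ 40
n=29: 29·1 1·29  f→[29+1]=30
n=32: 1·32 2·16 4·8 8·4 16·2 32·1  f→[1+2+4+8+16+32]=63

36, 24, 31, 40, 30, 63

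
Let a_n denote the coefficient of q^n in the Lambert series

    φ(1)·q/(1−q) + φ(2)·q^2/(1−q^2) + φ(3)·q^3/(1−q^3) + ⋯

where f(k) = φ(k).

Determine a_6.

[q^6] φ(6)=2,φ(3)=2,φ(2)=1,φ(1)=1 ⇒ 6

a_6 = 6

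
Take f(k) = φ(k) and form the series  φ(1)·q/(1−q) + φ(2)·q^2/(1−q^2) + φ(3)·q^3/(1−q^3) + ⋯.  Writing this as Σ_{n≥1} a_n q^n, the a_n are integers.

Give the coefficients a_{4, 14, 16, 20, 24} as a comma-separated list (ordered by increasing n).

q^4  k|4↦φ(k): 4:2 2:1 1:1  a_4=4
n=14: 1·14 2·7 7·2 14·1  φ→[1+1+6+6]=14
n=16: 16·1 8·2 4·4 2·8 1·16  φ→[8+4+2+1+1]=16
[q^20] φ(1)=1,φ(2)=1,φ(4)=2,φ(5)=4,φ(10)=4,φ(20)=8 ⇒ 20
q^24  k|24↦φ(k): 24:8 12:4 8:4 6:2 4:2 3:2 2:1 1:1  a_24=24

4, 14, 16, 20, 24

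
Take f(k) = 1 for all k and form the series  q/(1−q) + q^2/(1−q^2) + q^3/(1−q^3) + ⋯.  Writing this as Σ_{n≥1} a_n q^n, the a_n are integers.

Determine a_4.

a_4 = 3

d|4:{4,2,1}  Σf=1+1+1=3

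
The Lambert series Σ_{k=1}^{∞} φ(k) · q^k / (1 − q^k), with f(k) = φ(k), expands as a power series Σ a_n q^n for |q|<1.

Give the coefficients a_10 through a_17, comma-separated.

d|10:{1,2,5,10}  Σφ=1+1+4+4=10
[q^11] φ(11)=10,φ(1)=1 ⇒ 11
d|12:{12,6,4,3,2,1}  Σφ=4+2+2+2+1+1=12
n=13: 1·13 13·1  φ→[1+12]=13
q^14  k|14↦φ(k): 14:6 7:6 2:1 1:1  a_14=14
[q^15] φ(1)=1,φ(3)=2,φ(5)=4,φ(15)=8 ⇒ 15
[q^16] φ(1)=1,φ(2)=1,φ(4)=2,φ(8)=4,φ(16)=8 ⇒ 16
n=17: 1·17 17·1  φ→[1+16]=17

10, 11, 12, 13, 14, 15, 16, 17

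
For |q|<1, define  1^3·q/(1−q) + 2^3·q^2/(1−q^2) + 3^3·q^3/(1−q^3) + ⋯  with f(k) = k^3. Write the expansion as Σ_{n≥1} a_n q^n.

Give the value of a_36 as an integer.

n=36: 36·1 18·2 12·3 9·4 6·6 4·9 3·12 2·18 1·36  f→[46656+5832+1728+729+216+64+27+8+1]=55261

a_36 = 55261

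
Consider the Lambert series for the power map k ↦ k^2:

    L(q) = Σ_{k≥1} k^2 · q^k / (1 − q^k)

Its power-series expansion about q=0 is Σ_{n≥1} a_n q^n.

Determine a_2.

q^2  k|2↦f(k): 2:4 1:1  a_2=5

a_2 = 5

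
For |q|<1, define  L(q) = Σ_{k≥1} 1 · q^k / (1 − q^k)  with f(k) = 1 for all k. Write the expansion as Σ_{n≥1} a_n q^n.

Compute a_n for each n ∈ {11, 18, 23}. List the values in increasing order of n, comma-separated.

n=11: 11·1 1·11  f→[1+1]=2
[q^18] f(1)=1,f(2)=1,f(3)=1,f(6)=1,f(9)=1,f(18)=1 ⇒ 6
n=23: 23·1 1·23  f→[1+1]=2

2, 6, 2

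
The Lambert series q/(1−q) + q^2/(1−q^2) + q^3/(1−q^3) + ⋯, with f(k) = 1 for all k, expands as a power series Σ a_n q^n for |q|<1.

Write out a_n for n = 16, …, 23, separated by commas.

5, 2, 6, 2, 6, 4, 4, 2

n=16: 16·1 8·2 4·4 2·8 1·16  f→[1+1+1+1+1]=5
q^17  k|17↦f(k): 17:1 1:1  a_17=2
q^18  k|18↦f(k): 18:1 9:1 6:1 3:1 2:1 1:1  a_18=6
n=19: 19·1 1·19  f→[1+1]=2
q^20  k|20↦f(k): 20:1 10:1 5:1 4:1 2:1 1:1  a_20=6
d|21:{1,3,7,21}  Σf=1+1+1+1=4
n=22: 1·22 2·11 11·2 22·1  f→[1+1+1+1]=4
[q^23] f(23)=1,f(1)=1 ⇒ 2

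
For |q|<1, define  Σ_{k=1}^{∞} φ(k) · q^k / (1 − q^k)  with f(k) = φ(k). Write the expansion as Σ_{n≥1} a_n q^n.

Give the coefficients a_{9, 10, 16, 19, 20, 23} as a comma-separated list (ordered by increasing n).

q^9  k|9↦φ(k): 1:1 3:2 9:6  a_9=9
n=10: 1·10 2·5 5·2 10·1  φ→[1+1+4+4]=10
q^16  k|16↦φ(k): 1:1 2:1 4:2 8:4 16:8  a_16=16
[q^19] φ(1)=1,φ(19)=18 ⇒ 19
q^20  k|20↦φ(k): 20:8 10:4 5:4 4:2 2:1 1:1  a_20=20
n=23: 1·23 23·1  φ→[1+22]=23

9, 10, 16, 19, 20, 23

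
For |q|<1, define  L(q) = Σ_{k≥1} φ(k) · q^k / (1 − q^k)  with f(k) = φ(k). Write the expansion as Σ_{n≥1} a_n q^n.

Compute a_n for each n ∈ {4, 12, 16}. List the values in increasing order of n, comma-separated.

[q^4] φ(1)=1,φ(2)=1,φ(4)=2 ⇒ 4
q^12  k|12↦φ(k): 12:4 6:2 4:2 3:2 2:1 1:1  a_12=12
d|16:{16,8,4,2,1}  Σφ=8+4+2+1+1=16

4, 12, 16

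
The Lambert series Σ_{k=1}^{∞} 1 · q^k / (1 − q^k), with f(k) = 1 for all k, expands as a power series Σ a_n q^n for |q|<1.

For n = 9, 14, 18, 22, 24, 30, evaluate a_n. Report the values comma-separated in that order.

3, 4, 6, 4, 8, 8

q^9  k|9↦f(k): 9:1 3:1 1:1  a_9=3
[q^14] f(14)=1,f(7)=1,f(2)=1,f(1)=1 ⇒ 4
q^18  k|18↦f(k): 1:1 2:1 3:1 6:1 9:1 18:1  a_18=6
n=22: 1·22 2·11 11·2 22·1  f→[1+1+1+1]=4
d|24:{24,12,8,6,4,3,2,1}  Σf=1+1+1+1+1+1+1+1=8
n=30: 1·30 2·15 3·10 5·6 6·5 10·3 15·2 30·1  f→[1+1+1+1+1+1+1+1]=8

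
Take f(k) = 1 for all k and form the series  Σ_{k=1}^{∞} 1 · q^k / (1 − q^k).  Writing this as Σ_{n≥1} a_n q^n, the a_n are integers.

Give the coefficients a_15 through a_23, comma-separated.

4, 5, 2, 6, 2, 6, 4, 4, 2

n=15: 15·1 5·3 3·5 1·15  f→[1+1+1+1]=4
q^16  k|16↦f(k): 1:1 2:1 4:1 8:1 16:1  a_16=5
[q^17] f(1)=1,f(17)=1 ⇒ 2
n=18: 1·18 2·9 3·6 6·3 9·2 18·1  f→[1+1+1+1+1+1]=6
d|19:{1,19}  Σf=1+1=2
[q^20] f(20)=1,f(10)=1,f(5)=1,f(4)=1,f(2)=1,f(1)=1 ⇒ 6
q^21  k|21↦f(k): 21:1 7:1 3:1 1:1  a_21=4
[q^22] f(1)=1,f(2)=1,f(11)=1,f(22)=1 ⇒ 4
n=23: 23·1 1·23  f→[1+1]=2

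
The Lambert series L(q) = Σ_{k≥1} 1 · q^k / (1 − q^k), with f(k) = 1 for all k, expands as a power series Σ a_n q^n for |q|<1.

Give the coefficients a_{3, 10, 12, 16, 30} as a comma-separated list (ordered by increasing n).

2, 4, 6, 5, 8

n=3: 3·1 1·3  f→[1+1]=2
d|10:{10,5,2,1}  Σf=1+1+1+1=4
d|12:{1,2,3,4,6,12}  Σf=1+1+1+1+1+1=6
n=16: 16·1 8·2 4·4 2·8 1·16  f→[1+1+1+1+1]=5
n=30: 30·1 15·2 10·3 6·5 5·6 3·10 2·15 1·30  f→[1+1+1+1+1+1+1+1]=8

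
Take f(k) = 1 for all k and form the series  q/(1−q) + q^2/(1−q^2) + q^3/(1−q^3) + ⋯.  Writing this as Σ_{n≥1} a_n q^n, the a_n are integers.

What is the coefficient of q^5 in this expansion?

n=5: 5·1 1·5  f→[1+1]=2

a_5 = 2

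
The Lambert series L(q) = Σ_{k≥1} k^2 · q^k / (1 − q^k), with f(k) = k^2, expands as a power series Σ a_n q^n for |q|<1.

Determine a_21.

q^21  k|21↦f(k): 1:1 3:9 7:49 21:441  a_21=500

a_21 = 500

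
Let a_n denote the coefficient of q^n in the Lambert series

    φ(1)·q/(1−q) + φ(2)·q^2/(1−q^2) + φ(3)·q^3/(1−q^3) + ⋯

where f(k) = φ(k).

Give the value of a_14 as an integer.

n=14: 14·1 7·2 2·7 1·14  φ→[6+6+1+1]=14

a_14 = 14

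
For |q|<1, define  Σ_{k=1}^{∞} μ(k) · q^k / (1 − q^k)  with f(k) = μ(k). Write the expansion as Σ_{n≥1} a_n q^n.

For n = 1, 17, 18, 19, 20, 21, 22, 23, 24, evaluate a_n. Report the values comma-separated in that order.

[q^1] μ(1)=1 ⇒ 1
n=17: 1·17 17·1  μ→[1+(-1)]=0
d|18:{18,9,6,3,2,1}  Σμ=0+0+1+(-1)+(-1)+1=0
n=19: 1·19 19·1  μ→[1+(-1)]=0
n=20: 1·20 2·10 4·5 5·4 10·2 20·1  μ→[1+(-1)+0+(-1)+1+0]=0
q^21  k|21↦μ(k): 21:1 7:-1 3:-1 1:1  a_21=0
d|22:{1,2,11,22}  Σμ=1+(-1)+(-1)+1=0
[q^23] μ(23)=-1,μ(1)=1 ⇒ 0
d|24:{1,2,3,4,6,8,12,24}  Σμ=1+(-1)+(-1)+0+1+0+0+0=0

1, 0, 0, 0, 0, 0, 0, 0, 0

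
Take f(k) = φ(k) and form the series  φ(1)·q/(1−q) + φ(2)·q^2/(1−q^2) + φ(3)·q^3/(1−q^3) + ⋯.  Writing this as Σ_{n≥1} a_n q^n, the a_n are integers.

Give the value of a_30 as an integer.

d|30:{1,2,3,5,6,10,15,30}  Σφ=1+1+2+4+2+4+8+8=30

a_30 = 30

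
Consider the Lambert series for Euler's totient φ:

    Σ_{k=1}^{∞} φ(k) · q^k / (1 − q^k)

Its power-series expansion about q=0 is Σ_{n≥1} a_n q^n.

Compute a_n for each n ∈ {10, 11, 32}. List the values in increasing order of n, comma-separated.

n=10: 1·10 2·5 5·2 10·1  φ→[1+1+4+4]=10
n=11: 1·11 11·1  φ→[1+10]=11
n=32: 1·32 2·16 4·8 8·4 16·2 32·1  φ→[1+1+2+4+8+16]=32

10, 11, 32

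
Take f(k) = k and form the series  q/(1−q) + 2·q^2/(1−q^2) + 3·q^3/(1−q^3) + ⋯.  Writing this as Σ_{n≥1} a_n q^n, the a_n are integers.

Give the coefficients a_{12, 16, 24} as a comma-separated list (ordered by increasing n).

28, 31, 60

[q^12] f(1)=1,f(2)=2,f(3)=3,f(4)=4,f(6)=6,f(12)=12 ⇒ 28
n=16: 16·1 8·2 4·4 2·8 1·16  f→[16+8+4+2+1]=31
q^24  k|24↦f(k): 24:24 12:12 8:8 6:6 4:4 3:3 2:2 1:1  a_24=60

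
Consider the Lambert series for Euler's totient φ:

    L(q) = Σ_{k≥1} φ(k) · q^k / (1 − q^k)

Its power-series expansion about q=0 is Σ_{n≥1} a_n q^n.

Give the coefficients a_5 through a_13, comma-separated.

[q^5] φ(1)=1,φ(5)=4 ⇒ 5
n=6: 6·1 3·2 2·3 1·6  φ→[2+2+1+1]=6
q^7  k|7↦φ(k): 1:1 7:6  a_7=7
q^8  k|8↦φ(k): 1:1 2:1 4:2 8:4  a_8=8
q^9  k|9↦φ(k): 9:6 3:2 1:1  a_9=9
q^10  k|10↦φ(k): 1:1 2:1 5:4 10:4  a_10=10
n=11: 1·11 11·1  φ→[1+10]=11
n=12: 1·12 2·6 3·4 4·3 6·2 12·1  φ→[1+1+2+2+2+4]=12
n=13: 1·13 13·1  φ→[1+12]=13

5, 6, 7, 8, 9, 10, 11, 12, 13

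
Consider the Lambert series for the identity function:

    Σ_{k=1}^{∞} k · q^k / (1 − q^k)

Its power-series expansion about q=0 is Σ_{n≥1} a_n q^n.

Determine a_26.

d|26:{1,2,13,26}  Σf=1+2+13+26=42

a_26 = 42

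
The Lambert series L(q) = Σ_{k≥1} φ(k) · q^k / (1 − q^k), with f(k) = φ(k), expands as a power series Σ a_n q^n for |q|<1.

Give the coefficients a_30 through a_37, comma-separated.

q^30  k|30↦φ(k): 1:1 2:1 3:2 5:4 6:2 10:4 15:8 30:8  a_30=30
n=31: 1·31 31·1  φ→[1+30]=31
[q^32] φ(32)=16,φ(16)=8,φ(8)=4,φ(4)=2,φ(2)=1,φ(1)=1 ⇒ 32
q^33  k|33↦φ(k): 33:20 11:10 3:2 1:1  a_33=33
d|34:{34,17,2,1}  Σφ=16+16+1+1=34
[q^35] φ(35)=24,φ(7)=6,φ(5)=4,φ(1)=1 ⇒ 35
q^36  k|36↦φ(k): 1:1 2:1 3:2 4:2 6:2 9:6 12:4 18:6 36:12  a_36=36
d|37:{1,37}  Σφ=1+36=37

30, 31, 32, 33, 34, 35, 36, 37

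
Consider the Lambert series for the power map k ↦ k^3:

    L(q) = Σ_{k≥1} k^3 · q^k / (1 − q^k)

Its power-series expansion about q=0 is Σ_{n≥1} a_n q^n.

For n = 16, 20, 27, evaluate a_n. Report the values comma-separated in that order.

4681, 9198, 20440

d|16:{1,2,4,8,16}  Σf=1+8+64+512+4096=4681
q^20  k|20↦f(k): 20:8000 10:1000 5:125 4:64 2:8 1:1  a_20=9198
n=27: 1·27 3·9 9·3 27·1  f→[1+27+729+19683]=20440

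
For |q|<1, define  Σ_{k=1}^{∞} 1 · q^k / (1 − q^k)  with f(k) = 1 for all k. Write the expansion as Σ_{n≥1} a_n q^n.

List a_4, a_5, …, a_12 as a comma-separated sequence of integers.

n=4: 1·4 2·2 4·1  f→[1+1+1]=3
q^5  k|5↦f(k): 5:1 1:1  a_5=2
d|6:{1,2,3,6}  Σf=1+1+1+1=4
[q^7] f(7)=1,f(1)=1 ⇒ 2
d|8:{1,2,4,8}  Σf=1+1+1+1=4
d|9:{1,3,9}  Σf=1+1+1=3
n=10: 10·1 5·2 2·5 1·10  f→[1+1+1+1]=4
q^11  k|11↦f(k): 1:1 11:1  a_11=2
q^12  k|12↦f(k): 1:1 2:1 3:1 4:1 6:1 12:1  a_12=6

3, 2, 4, 2, 4, 3, 4, 2, 6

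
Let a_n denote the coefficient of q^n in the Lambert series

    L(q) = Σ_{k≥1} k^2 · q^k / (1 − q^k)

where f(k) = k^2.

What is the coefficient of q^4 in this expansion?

a_4 = 21

[q^4] f(4)=16,f(2)=4,f(1)=1 ⇒ 21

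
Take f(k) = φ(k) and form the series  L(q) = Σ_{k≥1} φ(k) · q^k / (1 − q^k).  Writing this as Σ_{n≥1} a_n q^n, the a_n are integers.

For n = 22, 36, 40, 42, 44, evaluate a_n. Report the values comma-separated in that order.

[q^22] φ(1)=1,φ(2)=1,φ(11)=10,φ(22)=10 ⇒ 22
q^36  k|36↦φ(k): 1:1 2:1 3:2 4:2 6:2 9:6 12:4 18:6 36:12  a_36=36
d|40:{40,20,10,8,5,4,2,1}  Σφ=16+8+4+4+4+2+1+1=40
[q^42] φ(1)=1,φ(2)=1,φ(3)=2,φ(6)=2,φ(7)=6,φ(14)=6,φ(21)=12,φ(42)=12 ⇒ 42
[q^44] φ(1)=1,φ(2)=1,φ(4)=2,φ(11)=10,φ(22)=10,φ(44)=20 ⇒ 44

22, 36, 40, 42, 44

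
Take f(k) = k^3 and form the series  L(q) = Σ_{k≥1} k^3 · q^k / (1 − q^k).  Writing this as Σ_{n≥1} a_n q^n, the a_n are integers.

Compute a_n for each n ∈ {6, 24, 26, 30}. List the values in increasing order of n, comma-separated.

252, 16380, 19782, 31752

[q^6] f(1)=1,f(2)=8,f(3)=27,f(6)=216 ⇒ 252
d|24:{24,12,8,6,4,3,2,1}  Σf=13824+1728+512+216+64+27+8+1=16380
q^26  k|26↦f(k): 1:1 2:8 13:2197 26:17576  a_26=19782
[q^30] f(30)=27000,f(15)=3375,f(10)=1000,f(6)=216,f(5)=125,f(3)=27,f(2)=8,f(1)=1 ⇒ 31752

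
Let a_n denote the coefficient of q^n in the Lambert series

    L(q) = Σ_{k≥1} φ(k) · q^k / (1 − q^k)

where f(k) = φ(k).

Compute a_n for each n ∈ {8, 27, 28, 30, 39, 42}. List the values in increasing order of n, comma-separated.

[q^8] φ(1)=1,φ(2)=1,φ(4)=2,φ(8)=4 ⇒ 8
d|27:{1,3,9,27}  Σφ=1+2+6+18=27
n=28: 1·28 2·14 4·7 7·4 14·2 28·1  φ→[1+1+2+6+6+12]=28
d|30:{30,15,10,6,5,3,2,1}  Σφ=8+8+4+2+4+2+1+1=30
[q^39] φ(1)=1,φ(3)=2,φ(13)=12,φ(39)=24 ⇒ 39
d|42:{42,21,14,7,6,3,2,1}  Σφ=12+12+6+6+2+2+1+1=42

8, 27, 28, 30, 39, 42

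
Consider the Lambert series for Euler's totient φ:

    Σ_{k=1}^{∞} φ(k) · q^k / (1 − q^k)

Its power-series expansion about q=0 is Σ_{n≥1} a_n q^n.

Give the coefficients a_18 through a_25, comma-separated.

[q^18] φ(18)=6,φ(9)=6,φ(6)=2,φ(3)=2,φ(2)=1,φ(1)=1 ⇒ 18
q^19  k|19↦φ(k): 19:18 1:1  a_19=19
[q^20] φ(1)=1,φ(2)=1,φ(4)=2,φ(5)=4,φ(10)=4,φ(20)=8 ⇒ 20
[q^21] φ(21)=12,φ(7)=6,φ(3)=2,φ(1)=1 ⇒ 21
q^22  k|22↦φ(k): 22:10 11:10 2:1 1:1  a_22=22
n=23: 1·23 23·1  φ→[1+22]=23
[q^24] φ(24)=8,φ(12)=4,φ(8)=4,φ(6)=2,φ(4)=2,φ(3)=2,φ(2)=1,φ(1)=1 ⇒ 24
n=25: 25·1 5·5 1·25  φ→[20+4+1]=25

18, 19, 20, 21, 22, 23, 24, 25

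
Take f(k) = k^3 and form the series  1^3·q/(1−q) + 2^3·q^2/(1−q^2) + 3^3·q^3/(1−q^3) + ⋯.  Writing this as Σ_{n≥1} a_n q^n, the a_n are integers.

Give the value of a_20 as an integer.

a_20 = 9198

q^20  k|20↦f(k): 1:1 2:8 4:64 5:125 10:1000 20:8000  a_20=9198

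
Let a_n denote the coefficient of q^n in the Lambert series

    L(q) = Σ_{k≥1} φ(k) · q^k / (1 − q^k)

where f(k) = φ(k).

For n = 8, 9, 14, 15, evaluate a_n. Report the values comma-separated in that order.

n=8: 1·8 2·4 4·2 8·1  φ→[1+1+2+4]=8
[q^9] φ(9)=6,φ(3)=2,φ(1)=1 ⇒ 9
q^14  k|14↦φ(k): 14:6 7:6 2:1 1:1  a_14=14
n=15: 1·15 3·5 5·3 15·1  φ→[1+2+4+8]=15

8, 9, 14, 15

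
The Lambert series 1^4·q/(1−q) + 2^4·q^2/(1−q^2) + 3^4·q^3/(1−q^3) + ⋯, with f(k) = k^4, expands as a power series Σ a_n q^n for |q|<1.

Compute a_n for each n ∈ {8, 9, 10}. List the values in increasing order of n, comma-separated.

4369, 6643, 10642

q^8  k|8↦f(k): 8:4096 4:256 2:16 1:1  a_8=4369
d|9:{1,3,9}  Σf=1+81+6561=6643
q^10  k|10↦f(k): 1:1 2:16 5:625 10:10000  a_10=10642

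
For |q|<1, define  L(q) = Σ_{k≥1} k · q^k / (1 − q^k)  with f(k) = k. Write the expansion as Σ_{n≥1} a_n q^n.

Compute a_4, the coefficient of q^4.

a_4 = 7

n=4: 4·1 2·2 1·4  f→[4+2+1]=7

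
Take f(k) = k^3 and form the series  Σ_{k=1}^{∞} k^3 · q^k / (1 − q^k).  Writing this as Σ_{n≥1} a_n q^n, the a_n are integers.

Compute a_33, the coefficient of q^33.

a_33 = 37296

n=33: 33·1 11·3 3·11 1·33  f→[35937+1331+27+1]=37296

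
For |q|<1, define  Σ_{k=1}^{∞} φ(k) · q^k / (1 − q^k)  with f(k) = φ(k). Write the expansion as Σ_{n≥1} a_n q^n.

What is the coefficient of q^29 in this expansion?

[q^29] φ(1)=1,φ(29)=28 ⇒ 29

a_29 = 29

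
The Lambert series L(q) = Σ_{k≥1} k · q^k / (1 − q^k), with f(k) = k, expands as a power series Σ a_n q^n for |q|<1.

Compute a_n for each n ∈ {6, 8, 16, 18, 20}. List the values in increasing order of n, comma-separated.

12, 15, 31, 39, 42

d|6:{6,3,2,1}  Σf=6+3+2+1=12
n=8: 8·1 4·2 2·4 1·8  f→[8+4+2+1]=15
[q^16] f(1)=1,f(2)=2,f(4)=4,f(8)=8,f(16)=16 ⇒ 31
d|18:{1,2,3,6,9,18}  Σf=1+2+3+6+9+18=39
d|20:{1,2,4,5,10,20}  Σf=1+2+4+5+10+20=42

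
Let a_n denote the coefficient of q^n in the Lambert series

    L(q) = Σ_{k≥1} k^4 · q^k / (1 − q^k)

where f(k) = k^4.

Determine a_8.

a_8 = 4369

q^8  k|8↦f(k): 1:1 2:16 4:256 8:4096  a_8=4369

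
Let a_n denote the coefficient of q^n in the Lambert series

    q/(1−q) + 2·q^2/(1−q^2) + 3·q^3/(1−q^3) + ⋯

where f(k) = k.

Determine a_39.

q^39  k|39↦f(k): 1:1 3:3 13:13 39:39  a_39=56

a_39 = 56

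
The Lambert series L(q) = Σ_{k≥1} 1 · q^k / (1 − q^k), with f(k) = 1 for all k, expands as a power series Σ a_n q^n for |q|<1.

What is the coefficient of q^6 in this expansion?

d|6:{1,2,3,6}  Σf=1+1+1+1=4

a_6 = 4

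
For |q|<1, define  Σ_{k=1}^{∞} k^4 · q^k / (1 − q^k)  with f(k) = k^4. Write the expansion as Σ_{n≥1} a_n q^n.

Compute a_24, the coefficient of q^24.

q^24  k|24↦f(k): 1:1 2:16 3:81 4:256 6:1296 8:4096 12:20736 24:331776  a_24=358258

a_24 = 358258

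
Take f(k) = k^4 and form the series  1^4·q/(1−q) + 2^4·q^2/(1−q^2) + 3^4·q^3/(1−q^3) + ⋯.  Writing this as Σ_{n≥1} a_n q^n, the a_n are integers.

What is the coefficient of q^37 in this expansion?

n=37: 1·37 37·1  f→[1+1874161]=1874162

a_37 = 1874162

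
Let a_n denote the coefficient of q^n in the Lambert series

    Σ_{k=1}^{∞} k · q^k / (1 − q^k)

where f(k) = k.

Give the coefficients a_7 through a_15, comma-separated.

8, 15, 13, 18, 12, 28, 14, 24, 24

d|7:{7,1}  Σf=7+1=8
n=8: 8·1 4·2 2·4 1·8  f→[8+4+2+1]=15
n=9: 1·9 3·3 9·1  f→[1+3+9]=13
d|10:{1,2,5,10}  Σf=1+2+5+10=18
q^11  k|11↦f(k): 1:1 11:11  a_11=12
[q^12] f(12)=12,f(6)=6,f(4)=4,f(3)=3,f(2)=2,f(1)=1 ⇒ 28
q^13  k|13↦f(k): 13:13 1:1  a_13=14
n=14: 1·14 2·7 7·2 14·1  f→[1+2+7+14]=24
d|15:{1,3,5,15}  Σf=1+3+5+15=24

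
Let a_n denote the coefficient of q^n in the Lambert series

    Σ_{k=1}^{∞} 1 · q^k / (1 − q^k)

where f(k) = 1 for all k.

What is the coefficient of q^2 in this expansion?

n=2: 2·1 1·2  f→[1+1]=2

a_2 = 2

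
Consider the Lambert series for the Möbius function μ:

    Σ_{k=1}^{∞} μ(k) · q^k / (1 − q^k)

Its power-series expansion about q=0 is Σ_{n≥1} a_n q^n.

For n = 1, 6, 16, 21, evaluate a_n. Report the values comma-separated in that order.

1, 0, 0, 0

q^1  k|1↦μ(k): 1:1  a_1=1
q^6  k|6↦μ(k): 6:1 3:-1 2:-1 1:1  a_6=0
[q^16] μ(16)=0,μ(8)=0,μ(4)=0,μ(2)=-1,μ(1)=1 ⇒ 0
[q^21] μ(21)=1,μ(7)=-1,μ(3)=-1,μ(1)=1 ⇒ 0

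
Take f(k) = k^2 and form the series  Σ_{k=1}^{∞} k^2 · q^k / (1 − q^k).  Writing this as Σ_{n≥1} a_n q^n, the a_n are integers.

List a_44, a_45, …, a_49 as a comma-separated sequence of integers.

2562, 2366, 2650, 2210, 3410, 2451

[q^44] f(44)=1936,f(22)=484,f(11)=121,f(4)=16,f(2)=4,f(1)=1 ⇒ 2562
d|45:{45,15,9,5,3,1}  Σf=2025+225+81+25+9+1=2366
n=46: 1·46 2·23 23·2 46·1  f→[1+4+529+2116]=2650
q^47  k|47↦f(k): 47:2209 1:1  a_47=2210
[q^48] f(1)=1,f(2)=4,f(3)=9,f(4)=16,f(6)=36,f(8)=64,f(12)=144,f(16)=256,f(24)=576,f(48)=2304 ⇒ 3410
q^49  k|49↦f(k): 49:2401 7:49 1:1  a_49=2451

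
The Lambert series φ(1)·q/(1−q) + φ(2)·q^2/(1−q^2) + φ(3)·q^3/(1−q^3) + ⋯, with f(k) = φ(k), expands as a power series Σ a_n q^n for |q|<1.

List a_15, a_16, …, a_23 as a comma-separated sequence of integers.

n=15: 15·1 5·3 3·5 1·15  φ→[8+4+2+1]=15
q^16  k|16↦φ(k): 16:8 8:4 4:2 2:1 1:1  a_16=16
d|17:{17,1}  Σφ=16+1=17
[q^18] φ(18)=6,φ(9)=6,φ(6)=2,φ(3)=2,φ(2)=1,φ(1)=1 ⇒ 18
q^19  k|19↦φ(k): 1:1 19:18  a_19=19
q^20  k|20↦φ(k): 1:1 2:1 4:2 5:4 10:4 20:8  a_20=20
[q^21] φ(21)=12,φ(7)=6,φ(3)=2,φ(1)=1 ⇒ 21
d|22:{22,11,2,1}  Σφ=10+10+1+1=22
[q^23] φ(23)=22,φ(1)=1 ⇒ 23

15, 16, 17, 18, 19, 20, 21, 22, 23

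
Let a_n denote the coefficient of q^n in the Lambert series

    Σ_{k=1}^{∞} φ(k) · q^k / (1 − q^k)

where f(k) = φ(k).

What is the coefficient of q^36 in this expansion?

n=36: 36·1 18·2 12·3 9·4 6·6 4·9 3·12 2·18 1·36  φ→[12+6+4+6+2+2+2+1+1]=36

a_36 = 36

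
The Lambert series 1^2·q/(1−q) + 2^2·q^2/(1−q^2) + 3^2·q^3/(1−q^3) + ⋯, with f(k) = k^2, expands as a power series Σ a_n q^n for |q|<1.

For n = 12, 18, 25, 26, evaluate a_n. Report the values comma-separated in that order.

q^12  k|12↦f(k): 12:144 6:36 4:16 3:9 2:4 1:1  a_12=210
[q^18] f(18)=324,f(9)=81,f(6)=36,f(3)=9,f(2)=4,f(1)=1 ⇒ 455
q^25  k|25↦f(k): 25:625 5:25 1:1  a_25=651
n=26: 1·26 2·13 13·2 26·1  f→[1+4+169+676]=850

210, 455, 651, 850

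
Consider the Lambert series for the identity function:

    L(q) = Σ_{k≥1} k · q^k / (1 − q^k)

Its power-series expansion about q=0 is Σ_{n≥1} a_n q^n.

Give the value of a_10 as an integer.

a_10 = 18

q^10  k|10↦f(k): 10:10 5:5 2:2 1:1  a_10=18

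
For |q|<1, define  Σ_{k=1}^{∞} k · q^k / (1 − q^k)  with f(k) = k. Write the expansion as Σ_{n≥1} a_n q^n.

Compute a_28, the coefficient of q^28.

[q^28] f(1)=1,f(2)=2,f(4)=4,f(7)=7,f(14)=14,f(28)=28 ⇒ 56

a_28 = 56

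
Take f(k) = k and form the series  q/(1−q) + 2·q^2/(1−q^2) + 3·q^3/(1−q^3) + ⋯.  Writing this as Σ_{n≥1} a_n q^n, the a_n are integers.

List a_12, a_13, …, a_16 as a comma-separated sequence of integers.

28, 14, 24, 24, 31

[q^12] f(12)=12,f(6)=6,f(4)=4,f(3)=3,f(2)=2,f(1)=1 ⇒ 28
d|13:{1,13}  Σf=1+13=14
n=14: 1·14 2·7 7·2 14·1  f→[1+2+7+14]=24
[q^15] f(15)=15,f(5)=5,f(3)=3,f(1)=1 ⇒ 24
[q^16] f(1)=1,f(2)=2,f(4)=4,f(8)=8,f(16)=16 ⇒ 31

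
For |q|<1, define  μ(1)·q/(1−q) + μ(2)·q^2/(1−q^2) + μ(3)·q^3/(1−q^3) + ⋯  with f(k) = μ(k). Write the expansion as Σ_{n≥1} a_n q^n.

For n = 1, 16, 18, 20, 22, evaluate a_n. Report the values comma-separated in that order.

[q^1] μ(1)=1 ⇒ 1
d|16:{1,2,4,8,16}  Σμ=1+(-1)+0+0+0=0
[q^18] μ(18)=0,μ(9)=0,μ(6)=1,μ(3)=-1,μ(2)=-1,μ(1)=1 ⇒ 0
q^20  k|20↦μ(k): 20:0 10:1 5:-1 4:0 2:-1 1:1  a_20=0
n=22: 22·1 11·2 2·11 1·22  μ→[1+(-1)+(-1)+1]=0

1, 0, 0, 0, 0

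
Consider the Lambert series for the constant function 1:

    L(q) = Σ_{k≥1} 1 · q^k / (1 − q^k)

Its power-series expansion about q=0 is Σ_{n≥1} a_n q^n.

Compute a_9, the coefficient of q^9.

a_9 = 3

d|9:{1,3,9}  Σf=1+1+1=3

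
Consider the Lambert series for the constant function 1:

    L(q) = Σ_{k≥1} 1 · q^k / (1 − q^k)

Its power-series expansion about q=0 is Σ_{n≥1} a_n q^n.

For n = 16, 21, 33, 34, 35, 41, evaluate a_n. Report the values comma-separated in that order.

[q^16] f(1)=1,f(2)=1,f(4)=1,f(8)=1,f(16)=1 ⇒ 5
d|21:{1,3,7,21}  Σf=1+1+1+1=4
d|33:{1,3,11,33}  Σf=1+1+1+1=4
q^34  k|34↦f(k): 1:1 2:1 17:1 34:1  a_34=4
[q^35] f(1)=1,f(5)=1,f(7)=1,f(35)=1 ⇒ 4
d|41:{1,41}  Σf=1+1=2

5, 4, 4, 4, 4, 2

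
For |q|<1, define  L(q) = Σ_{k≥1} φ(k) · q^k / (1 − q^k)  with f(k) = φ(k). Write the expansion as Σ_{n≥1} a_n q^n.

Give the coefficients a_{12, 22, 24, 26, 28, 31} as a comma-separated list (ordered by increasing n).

n=12: 1·12 2·6 3·4 4·3 6·2 12·1  φ→[1+1+2+2+2+4]=12
q^22  k|22↦φ(k): 22:10 11:10 2:1 1:1  a_22=22
q^24  k|24↦φ(k): 1:1 2:1 3:2 4:2 6:2 8:4 12:4 24:8  a_24=24
n=26: 1·26 2·13 13·2 26·1  φ→[1+1+12+12]=26
d|28:{28,14,7,4,2,1}  Σφ=12+6+6+2+1+1=28
d|31:{31,1}  Σφ=30+1=31

12, 22, 24, 26, 28, 31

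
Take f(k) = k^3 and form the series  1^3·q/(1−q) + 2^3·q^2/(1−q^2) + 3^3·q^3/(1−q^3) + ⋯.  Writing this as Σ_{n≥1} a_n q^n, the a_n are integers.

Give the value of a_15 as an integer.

a_15 = 3528

[q^15] f(15)=3375,f(5)=125,f(3)=27,f(1)=1 ⇒ 3528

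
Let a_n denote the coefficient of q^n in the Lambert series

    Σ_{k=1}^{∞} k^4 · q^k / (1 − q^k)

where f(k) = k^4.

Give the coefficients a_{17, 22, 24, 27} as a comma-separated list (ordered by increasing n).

83522, 248914, 358258, 538084

q^17  k|17↦f(k): 17:83521 1:1  a_17=83522
q^22  k|22↦f(k): 22:234256 11:14641 2:16 1:1  a_22=248914
q^24  k|24↦f(k): 1:1 2:16 3:81 4:256 6:1296 8:4096 12:20736 24:331776  a_24=358258
[q^27] f(27)=531441,f(9)=6561,f(3)=81,f(1)=1 ⇒ 538084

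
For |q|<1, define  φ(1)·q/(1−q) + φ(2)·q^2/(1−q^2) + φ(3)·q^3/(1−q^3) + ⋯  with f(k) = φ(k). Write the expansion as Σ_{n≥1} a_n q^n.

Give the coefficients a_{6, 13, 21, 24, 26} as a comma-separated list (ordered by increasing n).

d|6:{6,3,2,1}  Σφ=2+2+1+1=6
n=13: 1·13 13·1  φ→[1+12]=13
q^21  k|21↦φ(k): 1:1 3:2 7:6 21:12  a_21=21
n=24: 24·1 12·2 8·3 6·4 4·6 3·8 2·12 1·24  φ→[8+4+4+2+2+2+1+1]=24
q^26  k|26↦φ(k): 1:1 2:1 13:12 26:12  a_26=26

6, 13, 21, 24, 26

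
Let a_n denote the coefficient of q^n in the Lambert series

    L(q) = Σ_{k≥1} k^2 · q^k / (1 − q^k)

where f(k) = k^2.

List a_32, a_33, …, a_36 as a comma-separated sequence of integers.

q^32  k|32↦f(k): 1:1 2:4 4:16 8:64 16:256 32:1024  a_32=1365
d|33:{1,3,11,33}  Σf=1+9+121+1089=1220
q^34  k|34↦f(k): 34:1156 17:289 2:4 1:1  a_34=1450
[q^35] f(1)=1,f(5)=25,f(7)=49,f(35)=1225 ⇒ 1300
[q^36] f(36)=1296,f(18)=324,f(12)=144,f(9)=81,f(6)=36,f(4)=16,f(3)=9,f(2)=4,f(1)=1 ⇒ 1911

1365, 1220, 1450, 1300, 1911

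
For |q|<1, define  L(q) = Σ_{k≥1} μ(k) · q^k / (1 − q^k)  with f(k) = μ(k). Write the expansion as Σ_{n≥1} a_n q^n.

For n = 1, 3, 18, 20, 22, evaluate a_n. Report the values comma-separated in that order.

d|1:{1}  Σμ=1=1
d|3:{3,1}  Σμ=(-1)+1=0
n=18: 18·1 9·2 6·3 3·6 2·9 1·18  μ→[0+0+1+(-1)+(-1)+1]=0
q^20  k|20↦μ(k): 1:1 2:-1 4:0 5:-1 10:1 20:0  a_20=0
q^22  k|22↦μ(k): 1:1 2:-1 11:-1 22:1  a_22=0

1, 0, 0, 0, 0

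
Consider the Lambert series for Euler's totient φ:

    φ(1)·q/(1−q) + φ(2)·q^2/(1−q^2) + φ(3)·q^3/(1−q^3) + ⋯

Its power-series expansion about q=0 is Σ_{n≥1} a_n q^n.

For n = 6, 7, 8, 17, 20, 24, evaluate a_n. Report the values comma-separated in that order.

d|6:{6,3,2,1}  Σφ=2+2+1+1=6
d|7:{7,1}  Σφ=6+1=7
n=8: 1·8 2·4 4·2 8·1  φ→[1+1+2+4]=8
d|17:{17,1}  Σφ=16+1=17
n=20: 1·20 2·10 4·5 5·4 10·2 20·1  φ→[1+1+2+4+4+8]=20
q^24  k|24↦φ(k): 24:8 12:4 8:4 6:2 4:2 3:2 2:1 1:1  a_24=24

6, 7, 8, 17, 20, 24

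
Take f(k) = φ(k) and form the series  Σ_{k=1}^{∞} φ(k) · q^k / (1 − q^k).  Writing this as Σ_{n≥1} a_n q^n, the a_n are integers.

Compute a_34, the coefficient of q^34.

d|34:{34,17,2,1}  Σφ=16+16+1+1=34

a_34 = 34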